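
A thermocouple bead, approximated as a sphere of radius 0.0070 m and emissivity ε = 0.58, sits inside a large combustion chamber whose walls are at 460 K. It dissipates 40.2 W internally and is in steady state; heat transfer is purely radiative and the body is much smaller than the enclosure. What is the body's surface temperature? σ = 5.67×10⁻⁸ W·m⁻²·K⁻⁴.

For a small grey body in a large enclosure, net radiated power = εσA(T⁴ − T_w⁴).
Steady state: P = εσA(T⁴ − T_w⁴) with A = 4πr² = 6.158×10⁻⁴ m².
T⁴ = P/(εσA) + T_w⁴ = 40.2/(0.58·5.67×10⁻⁸·6.158×10⁻⁴) + (460)⁴
    = 1.985×10¹² + 4.477×10¹⁰ = 2.030×10¹² K⁴.

T ≈ 1190 K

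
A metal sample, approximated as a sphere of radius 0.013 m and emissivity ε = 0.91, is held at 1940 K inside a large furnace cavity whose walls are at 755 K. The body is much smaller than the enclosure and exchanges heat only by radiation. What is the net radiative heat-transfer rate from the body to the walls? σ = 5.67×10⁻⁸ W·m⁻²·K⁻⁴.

For a small grey body in a large enclosure: P_net = εσA(T_body⁴ − T_wall⁴).
A = 4πr² = 0.002124 m²; T_body⁴ − T_wall⁴ = 1.416×10¹³ − 3.249×10¹¹ = 1.384×10¹³ K⁴.
|P_net| = 0.91·5.67×10⁻⁸·0.002124·1.384×10¹³.

P_net ≈ 1520 W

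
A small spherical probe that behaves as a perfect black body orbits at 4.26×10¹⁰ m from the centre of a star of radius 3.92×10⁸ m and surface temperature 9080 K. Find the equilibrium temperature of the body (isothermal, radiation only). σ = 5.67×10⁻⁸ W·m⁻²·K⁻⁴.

T ≈ 616 K

The star's surface emits σT_*⁴; at distance d the flux is S = σT_*⁴(R_*/d)².
S = 5.67×10⁻⁸·(9080)⁴·(3.92×10⁸/4.26×10¹⁰)² = 32630 W/m².
For an isothermal sphere T⁴ = (1−a)S/(4σ) = 1.439×10¹¹ K⁴.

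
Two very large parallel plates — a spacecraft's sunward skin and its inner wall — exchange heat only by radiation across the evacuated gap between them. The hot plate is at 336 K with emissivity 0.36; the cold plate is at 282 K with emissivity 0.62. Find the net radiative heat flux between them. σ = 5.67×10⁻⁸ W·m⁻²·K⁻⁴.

For two infinite grey parallel plates, q = σ(T₁⁴ − T₂⁴)/(1/ε₁ + 1/ε₂ − 1).
T₁⁴ − T₂⁴ = 1.275×10¹⁰ − 6.324×10⁹ = 6.421×10⁹ K⁴.
1/ε₁ + 1/ε₂ − 1 = 2.778 + 1.613 − 1 = 3.391.
q = 5.67×10⁻⁸ × 6.421×10⁹ / 3.391.

q ≈ 107 W/m²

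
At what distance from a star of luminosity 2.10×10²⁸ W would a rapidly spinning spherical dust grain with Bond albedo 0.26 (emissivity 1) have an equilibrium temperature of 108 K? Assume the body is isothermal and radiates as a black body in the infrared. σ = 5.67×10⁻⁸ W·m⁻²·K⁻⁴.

For an isothermal black-emitting sphere, (1−a)S·πr² = σ·4πr²·T⁴ ⇒ S = 4σT⁴/(1−a).
S = 4·5.67×10⁻⁸·(108)⁴/0.740 = 41.70 W/m².
Flux falls as S = L/(4πd²), so d = √(L/(4πS)) = √(2.10×10²⁸/(4π·41.70)).

d ≈ 6.33×10¹² m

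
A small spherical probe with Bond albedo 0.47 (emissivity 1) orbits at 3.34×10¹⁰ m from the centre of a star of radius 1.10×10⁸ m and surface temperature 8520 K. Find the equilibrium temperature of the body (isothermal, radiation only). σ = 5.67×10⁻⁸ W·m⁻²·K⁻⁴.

T ≈ 295 K

The star's surface emits σT_*⁴; at distance d the flux is S = σT_*⁴(R_*/d)².
S = 5.67×10⁻⁸·(8520)⁴·(1.10×10⁸/3.34×10¹⁰)² = 3241 W/m².
For an isothermal sphere T⁴ = (1−a)S/(4σ) = 7.573×10⁹ K⁴.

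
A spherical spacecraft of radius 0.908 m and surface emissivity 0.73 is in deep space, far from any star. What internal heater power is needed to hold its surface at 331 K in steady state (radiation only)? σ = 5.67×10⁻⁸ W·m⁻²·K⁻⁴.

P = εσ·4πr²·T⁴.
4πr² = 10.36 m²; T⁴ = 1.200×10¹⁰ K⁴.
P = 0.73·5.67×10⁻⁸·10.36·1.200×10¹⁰.

P ≈ 5150 W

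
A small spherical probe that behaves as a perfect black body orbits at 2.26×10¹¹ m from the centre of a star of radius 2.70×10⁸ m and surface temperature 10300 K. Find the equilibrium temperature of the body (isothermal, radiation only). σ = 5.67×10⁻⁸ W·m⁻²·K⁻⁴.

T ≈ 252 K

The star's surface emits σT_*⁴; at distance d the flux is S = σT_*⁴(R_*/d)².
S = 5.67×10⁻⁸·(10300)⁴·(2.70×10⁸/2.26×10¹¹)² = 910.8 W/m².
For an isothermal sphere T⁴ = (1−a)S/(4σ) = 4.016×10⁹ K⁴.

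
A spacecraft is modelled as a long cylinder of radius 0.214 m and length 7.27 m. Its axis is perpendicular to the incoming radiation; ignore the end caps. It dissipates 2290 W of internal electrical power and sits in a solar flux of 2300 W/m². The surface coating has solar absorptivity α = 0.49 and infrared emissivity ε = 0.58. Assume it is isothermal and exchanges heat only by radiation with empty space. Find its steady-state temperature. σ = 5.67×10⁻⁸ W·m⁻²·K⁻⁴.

At steady state, absorbed solar power + internal power = radiated power.
Absorbed: α·S·A_cross = 0.49·2300·3.112 = 3507 W (cross-section 2rL).
Total input = 3507 + 2290 = 5797 W.
Radiated: εσ·A_surf·T⁴ with A_surf = 2πrL = 9.775 m².
T⁴ = 5797/(0.58·5.67×10⁻⁸·9.775) = 1.803×10¹⁰ K⁴.

T ≈ 366 K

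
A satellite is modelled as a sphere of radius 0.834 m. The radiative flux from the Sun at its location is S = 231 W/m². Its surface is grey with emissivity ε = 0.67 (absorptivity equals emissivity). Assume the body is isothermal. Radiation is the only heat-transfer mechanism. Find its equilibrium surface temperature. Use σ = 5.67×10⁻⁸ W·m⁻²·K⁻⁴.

At equilibrium, absorbed power = emitted power.
Absorbing cross-section = πr² = 2.185 m²; emitting surface = 4πr² = 8.741 m² (ratio 4).
εS·A_cross = εσ·A_surf·T⁴  ⇒  T⁴ = S/(4σ)   (ε cancels).
T⁴ = 231/(4·5.67×10⁻⁸) = 1.019×10⁹ K⁴.
T = (1.019×10⁹)^(1/4).

T ≈ 179 K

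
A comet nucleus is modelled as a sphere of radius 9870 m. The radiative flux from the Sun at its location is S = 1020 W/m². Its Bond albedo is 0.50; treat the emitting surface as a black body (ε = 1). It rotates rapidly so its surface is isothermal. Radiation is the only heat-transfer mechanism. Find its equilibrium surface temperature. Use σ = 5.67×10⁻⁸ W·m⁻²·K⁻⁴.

T ≈ 218 K

At equilibrium, absorbed power = emitted power.
Absorbing cross-section = πr² = 3.060×10⁸ m²; emitting surface = 4πr² = 1.224×10⁹ m² (ratio 4).
(1−a)S·A_cross = εσ·A_surf·T⁴  ⇒  T⁴ = (1−a)S/(4σ).
T⁴ = 0.500·1020/(4·5.67×10⁻⁸) = 2.249×10⁹ K⁴.
T = (2.249×10⁹)^(1/4).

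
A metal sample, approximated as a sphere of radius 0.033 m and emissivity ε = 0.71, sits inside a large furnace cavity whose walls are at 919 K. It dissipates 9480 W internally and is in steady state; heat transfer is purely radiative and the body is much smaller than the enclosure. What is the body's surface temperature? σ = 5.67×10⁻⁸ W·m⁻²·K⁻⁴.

T ≈ 2060 K

For a small grey body in a large enclosure, net radiated power = εσA(T⁴ − T_w⁴).
Steady state: P = εσA(T⁴ − T_w⁴) with A = 4πr² = 0.01368 m².
T⁴ = P/(εσA) + T_w⁴ = 9480/(0.71·5.67×10⁻⁸·0.01368) + (919)⁴
    = 1.721×10¹³ + 7.133×10¹¹ = 1.792×10¹³ K⁴.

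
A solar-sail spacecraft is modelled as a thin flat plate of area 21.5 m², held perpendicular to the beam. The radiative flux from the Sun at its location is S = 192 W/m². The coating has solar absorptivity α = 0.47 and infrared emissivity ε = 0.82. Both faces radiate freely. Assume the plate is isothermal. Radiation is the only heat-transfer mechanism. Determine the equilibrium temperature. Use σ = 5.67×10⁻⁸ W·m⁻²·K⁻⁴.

At equilibrium, absorbed power = emitted power.
Absorbing cross-section = A = 21.50 m²; emitting surface = 2A = 43.00 m² (ratio 2).
αS·A_cross = εσ·A_surf·T⁴  ⇒  T⁴ = αS/(ε·2σ).
T⁴ = 0.470·192/(0.82·2·5.67×10⁻⁸) = 9.704×10⁸ K⁴.
T = (9.704×10⁸)^(1/4).

T ≈ 176 K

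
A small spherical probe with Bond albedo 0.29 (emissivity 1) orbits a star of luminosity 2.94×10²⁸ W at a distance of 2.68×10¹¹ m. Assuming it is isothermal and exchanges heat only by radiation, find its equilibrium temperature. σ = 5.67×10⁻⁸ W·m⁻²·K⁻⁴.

T ≈ 565 K

First find the stellar flux at distance d: S = L/(4πd²) = 2.94×10²⁸/(4π·(2.68×10¹¹)²) = 32570 W/m².
For an isothermal sphere, absorbed (1−a)S·πr² = emitted σ·4πr²·T⁴, so T⁴ = (1−a)S/(4σ).
T⁴ = 0.710·32570/(4·5.67×10⁻⁸) = 1.020×10¹¹ K⁴.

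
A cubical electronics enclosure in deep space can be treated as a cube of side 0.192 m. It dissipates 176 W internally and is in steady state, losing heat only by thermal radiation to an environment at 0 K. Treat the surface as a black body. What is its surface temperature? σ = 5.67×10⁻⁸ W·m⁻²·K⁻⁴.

T ≈ 344 K

Steady state: internal power = radiated power, P = εσA T⁴.
Radiating area A = 6L² = 0.2212 m².
T⁴ = P/(εσA) = 176/(1.0·5.67×10⁻⁸·0.2212) = 1.403×10¹⁰ K⁴.
T = (1.403×10¹⁰)^(1/4).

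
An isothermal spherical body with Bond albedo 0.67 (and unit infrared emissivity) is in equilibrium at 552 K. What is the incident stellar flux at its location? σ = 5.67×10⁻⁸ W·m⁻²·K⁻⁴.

S ≈ 63800 W/m²

(1−a)S·πr² = σ·4πr²·T⁴ ⇒ S = 4σT⁴/(1−a).
S = 4·5.67×10⁻⁸·9.284×10¹⁰/0.330.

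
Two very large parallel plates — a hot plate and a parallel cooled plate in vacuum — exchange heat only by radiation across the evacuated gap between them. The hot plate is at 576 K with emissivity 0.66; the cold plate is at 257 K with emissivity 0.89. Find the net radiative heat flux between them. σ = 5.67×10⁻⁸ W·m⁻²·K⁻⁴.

q ≈ 3660 W/m²

For two infinite grey parallel plates, q = σ(T₁⁴ − T₂⁴)/(1/ε₁ + 1/ε₂ − 1).
T₁⁴ − T₂⁴ = 1.101×10¹¹ − 4.362×10⁹ = 1.057×10¹¹ K⁴.
1/ε₁ + 1/ε₂ − 1 = 1.515 + 1.124 − 1 = 1.639.
q = 5.67×10⁻⁸ × 1.057×10¹¹ / 1.639.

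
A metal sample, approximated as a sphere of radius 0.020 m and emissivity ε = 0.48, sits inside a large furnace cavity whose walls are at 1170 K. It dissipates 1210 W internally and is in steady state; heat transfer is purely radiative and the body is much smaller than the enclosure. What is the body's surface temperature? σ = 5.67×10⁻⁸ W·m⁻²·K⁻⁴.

For a small grey body in a large enclosure, net radiated power = εσA(T⁴ − T_w⁴).
Steady state: P = εσA(T⁴ − T_w⁴) with A = 4πr² = 0.005027 m².
T⁴ = P/(εσA) + T_w⁴ = 1210/(0.48·5.67×10⁻⁸·0.005027) + (1170)⁴
    = 8.845×10¹² + 1.874×10¹² = 1.072×10¹³ K⁴.

T ≈ 1810 K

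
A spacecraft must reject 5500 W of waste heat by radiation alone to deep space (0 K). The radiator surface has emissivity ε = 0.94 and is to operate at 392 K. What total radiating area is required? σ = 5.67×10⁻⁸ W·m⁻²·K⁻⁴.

A ≈ 4.37 m²

P = εσA T⁴ ⇒ A = P/(εσT⁴).
T⁴ = 2.361×10¹⁰ K⁴.
A = 5500/(0.94 × 5.67×10⁻⁸ × 2.361×10¹⁰).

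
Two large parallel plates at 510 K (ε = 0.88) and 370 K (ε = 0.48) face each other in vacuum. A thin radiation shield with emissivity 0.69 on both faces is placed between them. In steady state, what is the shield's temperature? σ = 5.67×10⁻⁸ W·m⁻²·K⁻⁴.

In steady state the net flux on the hot side equals that on the cold side.
σ(T₁⁴−T_s⁴)/D₁ = σ(T_s⁴−T₂⁴)/D₂, with D₁ = 1/ε₁+1/ε_s−1 = 1.586, D₂ = 1/ε_s+1/ε₂−1 = 2.533.
Solve for T_s⁴: T_s⁴ = (D₂·T₁⁴ + D₁·T₂⁴)/(D₁+D₂) = 4.882×10¹⁰ K⁴.

T_s ≈ 470 K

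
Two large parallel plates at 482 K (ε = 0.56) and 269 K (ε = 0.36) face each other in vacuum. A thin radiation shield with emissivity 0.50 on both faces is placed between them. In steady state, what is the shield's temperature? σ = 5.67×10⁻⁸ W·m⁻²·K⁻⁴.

T_s ≈ 427 K

In steady state the net flux on the hot side equals that on the cold side.
σ(T₁⁴−T_s⁴)/D₁ = σ(T_s⁴−T₂⁴)/D₂, with D₁ = 1/ε₁+1/ε_s−1 = 2.786, D₂ = 1/ε_s+1/ε₂−1 = 3.778.
Solve for T_s⁴: T_s⁴ = (D₂·T₁⁴ + D₁·T₂⁴)/(D₁+D₂) = 3.329×10¹⁰ K⁴.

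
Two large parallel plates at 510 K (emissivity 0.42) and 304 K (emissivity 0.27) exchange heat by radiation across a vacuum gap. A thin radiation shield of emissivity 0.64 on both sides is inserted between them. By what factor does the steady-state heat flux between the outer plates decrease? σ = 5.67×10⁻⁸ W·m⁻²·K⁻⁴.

Without shield: q₀ = σΔ(T⁴)/(1/ε₁+1/ε₂−1) with denominator 5.085.
With shield the two gaps are in series; the resistances add: (1/ε₁+1/ε_s−1)+(1/ε_s+1/ε₂−1) = 2.943+4.266 = 7.210.
Heat-flux ratio q₀/q = 7.210/5.085.

factor ≈ 1.42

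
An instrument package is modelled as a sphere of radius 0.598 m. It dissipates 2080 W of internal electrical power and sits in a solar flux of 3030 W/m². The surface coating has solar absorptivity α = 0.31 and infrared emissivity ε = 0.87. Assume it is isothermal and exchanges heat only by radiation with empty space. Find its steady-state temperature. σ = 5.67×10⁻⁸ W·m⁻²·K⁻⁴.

T ≈ 345 K

At steady state, absorbed solar power + internal power = radiated power.
Absorbed: α·S·A_cross = 0.31·3030·1.123 = 1055 W (cross-section πr²).
Total input = 1055 + 2080 = 3135 W.
Radiated: εσ·A_surf·T⁴ with A_surf = 4πr² = 4.494 m².
T⁴ = 3135/(0.87·5.67×10⁻⁸·4.494) = 1.414×10¹⁰ K⁴.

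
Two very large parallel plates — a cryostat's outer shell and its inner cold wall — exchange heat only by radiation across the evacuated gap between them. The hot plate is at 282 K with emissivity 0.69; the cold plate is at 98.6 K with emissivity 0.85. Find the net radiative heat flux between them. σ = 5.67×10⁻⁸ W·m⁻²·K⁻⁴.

For two infinite grey parallel plates, q = σ(T₁⁴ − T₂⁴)/(1/ε₁ + 1/ε₂ − 1).
T₁⁴ − T₂⁴ = 6.324×10⁹ − 9.452×10⁷ = 6.230×10⁹ K⁴.
1/ε₁ + 1/ε₂ − 1 = 1.449 + 1.176 − 1 = 1.626.
q = 5.67×10⁻⁸ × 6.230×10⁹ / 1.626.

q ≈ 217 W/m²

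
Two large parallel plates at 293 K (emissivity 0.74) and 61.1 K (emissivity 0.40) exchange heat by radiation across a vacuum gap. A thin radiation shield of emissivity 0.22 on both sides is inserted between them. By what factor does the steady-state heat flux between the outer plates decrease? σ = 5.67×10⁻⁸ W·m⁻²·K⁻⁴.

factor ≈ 3.84

Without shield: q₀ = σΔ(T⁴)/(1/ε₁+1/ε₂−1) with denominator 2.851.
With shield the two gaps are in series; the resistances add: (1/ε₁+1/ε_s−1)+(1/ε_s+1/ε₂−1) = 4.897+6.045 = 10.94.
Heat-flux ratio q₀/q = 10.94/2.851.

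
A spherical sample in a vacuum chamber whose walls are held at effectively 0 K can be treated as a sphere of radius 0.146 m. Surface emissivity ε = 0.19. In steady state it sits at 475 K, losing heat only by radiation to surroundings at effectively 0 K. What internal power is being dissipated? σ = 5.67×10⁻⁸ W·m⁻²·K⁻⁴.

P ≈ 147 W

Steady state: P = εσA T⁴.
A = 4πr² = 0.2679 m²; T⁴ = (475)⁴ = 5.091×10¹⁰ K⁴.
P = 0.19 × 5.67×10⁻⁸ × 0.2679 × 5.091×10¹⁰.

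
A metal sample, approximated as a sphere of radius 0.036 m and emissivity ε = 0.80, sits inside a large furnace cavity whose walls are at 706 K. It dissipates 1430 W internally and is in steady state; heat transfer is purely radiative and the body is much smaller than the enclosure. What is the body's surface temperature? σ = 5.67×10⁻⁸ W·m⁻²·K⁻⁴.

For a small grey body in a large enclosure, net radiated power = εσA(T⁴ − T_w⁴).
Steady state: P = εσA(T⁴ − T_w⁴) with A = 4πr² = 0.01629 m².
T⁴ = P/(εσA) + T_w⁴ = 1430/(0.80·5.67×10⁻⁸·0.01629) + (706)⁴
    = 1.936×10¹² + 2.484×10¹¹ = 2.184×10¹² K⁴.

T ≈ 1220 K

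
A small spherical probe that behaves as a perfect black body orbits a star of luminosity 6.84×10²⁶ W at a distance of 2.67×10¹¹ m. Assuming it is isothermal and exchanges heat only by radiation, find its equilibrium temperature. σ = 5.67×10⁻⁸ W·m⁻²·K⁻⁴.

First find the stellar flux at distance d: S = L/(4πd²) = 6.84×10²⁶/(4π·(2.67×10¹¹)²) = 763.5 W/m².
For an isothermal sphere, absorbed (1−a)S·πr² = emitted σ·4πr²·T⁴, so T⁴ = (1−a)S/(4σ).
T⁴ = 1.00·763.5/(4·5.67×10⁻⁸) = 3.367×10⁹ K⁴.

T ≈ 241 K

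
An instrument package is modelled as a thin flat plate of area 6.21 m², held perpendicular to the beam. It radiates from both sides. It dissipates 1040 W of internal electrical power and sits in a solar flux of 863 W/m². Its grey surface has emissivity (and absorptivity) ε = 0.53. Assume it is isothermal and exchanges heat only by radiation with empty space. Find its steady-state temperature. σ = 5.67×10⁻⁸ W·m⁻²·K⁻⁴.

At steady state, absorbed solar power + internal power = radiated power.
Absorbed: α·S·A_cross = 0.53·863·6.210 = 2840 W (cross-section A).
Total input = 2840 + 1040 = 3880 W.
Radiated: εσ·A_surf·T⁴ with A_surf = 2A = 12.42 m².
T⁴ = 3880/(0.53·5.67×10⁻⁸·12.42) = 1.040×10¹⁰ K⁴.

T ≈ 319 K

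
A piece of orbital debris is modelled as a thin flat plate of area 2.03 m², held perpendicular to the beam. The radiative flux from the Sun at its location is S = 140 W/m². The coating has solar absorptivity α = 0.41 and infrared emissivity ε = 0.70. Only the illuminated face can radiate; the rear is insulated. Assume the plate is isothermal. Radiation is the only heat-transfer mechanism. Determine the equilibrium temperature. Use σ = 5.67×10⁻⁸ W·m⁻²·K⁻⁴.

At equilibrium, absorbed power = emitted power.
Absorbing cross-section = A = 2.030 m²; emitting surface = A = 2.030 m² (ratio 1).
αS·A_cross = εσ·A_surf·T⁴  ⇒  T⁴ = αS/(ε·1σ).
T⁴ = 0.410·140/(0.70·1·5.67×10⁻⁸) = 1.446×10⁹ K⁴.
T = (1.446×10⁹)^(1/4).

T ≈ 195 K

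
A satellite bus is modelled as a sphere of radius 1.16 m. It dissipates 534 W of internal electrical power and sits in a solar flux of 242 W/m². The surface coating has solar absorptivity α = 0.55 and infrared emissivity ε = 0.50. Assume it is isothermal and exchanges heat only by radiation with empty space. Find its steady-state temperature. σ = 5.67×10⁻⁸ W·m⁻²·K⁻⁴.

T ≈ 219 K

At steady state, absorbed solar power + internal power = radiated power.
Absorbed: α·S·A_cross = 0.55·242·4.227 = 562.7 W (cross-section πr²).
Total input = 562.7 + 534 = 1097 W.
Radiated: εσ·A_surf·T⁴ with A_surf = 4πr² = 16.91 m².
T⁴ = 1097/(0.50·5.67×10⁻⁸·16.91) = 2.288×10⁹ K⁴.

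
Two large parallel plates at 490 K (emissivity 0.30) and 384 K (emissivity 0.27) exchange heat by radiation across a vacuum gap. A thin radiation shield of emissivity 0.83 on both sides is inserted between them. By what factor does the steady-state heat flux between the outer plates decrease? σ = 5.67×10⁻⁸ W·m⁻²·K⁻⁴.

factor ≈ 1.23

Without shield: q₀ = σΔ(T⁴)/(1/ε₁+1/ε₂−1) with denominator 6.037.
With shield the two gaps are in series; the resistances add: (1/ε₁+1/ε_s−1)+(1/ε_s+1/ε₂−1) = 3.538+3.909 = 7.447.
Heat-flux ratio q₀/q = 7.447/6.037.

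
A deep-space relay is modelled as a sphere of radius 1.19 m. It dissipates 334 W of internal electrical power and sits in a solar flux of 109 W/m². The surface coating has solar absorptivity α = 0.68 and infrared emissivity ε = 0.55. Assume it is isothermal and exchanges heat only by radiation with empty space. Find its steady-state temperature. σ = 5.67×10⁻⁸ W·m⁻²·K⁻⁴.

T ≈ 186 K

At steady state, absorbed solar power + internal power = radiated power.
Absorbed: α·S·A_cross = 0.68·109·4.449 = 329.7 W (cross-section πr²).
Total input = 329.7 + 334 = 663.7 W.
Radiated: εσ·A_surf·T⁴ with A_surf = 4πr² = 17.80 m².
T⁴ = 663.7/(0.55·5.67×10⁻⁸·17.80) = 1.196×10⁹ K⁴.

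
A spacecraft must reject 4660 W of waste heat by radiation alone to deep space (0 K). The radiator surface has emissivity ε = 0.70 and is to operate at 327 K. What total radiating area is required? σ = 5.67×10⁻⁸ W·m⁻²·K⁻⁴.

A ≈ 10.3 m²

P = εσA T⁴ ⇒ A = P/(εσT⁴).
T⁴ = 1.143×10¹⁰ K⁴.
A = 4660/(0.70 × 5.67×10⁻⁸ × 1.143×10¹⁰).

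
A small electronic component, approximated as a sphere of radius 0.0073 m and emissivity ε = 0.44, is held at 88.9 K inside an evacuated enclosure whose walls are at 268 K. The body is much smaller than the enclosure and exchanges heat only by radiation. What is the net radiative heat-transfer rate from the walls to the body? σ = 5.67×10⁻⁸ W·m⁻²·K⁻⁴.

P_net ≈ 0.0851 W

For a small grey body in a large enclosure: P_net = εσA(T_body⁴ − T_wall⁴).
A = 4πr² = 6.697×10⁻⁴ m²; T_body⁴ − T_wall⁴ = 6.246×10⁷ − 5.159×10⁹ = -5.096×10⁹ K⁴.
|P_net| = 0.44·5.67×10⁻⁸·6.697×10⁻⁴·5.096×10⁹.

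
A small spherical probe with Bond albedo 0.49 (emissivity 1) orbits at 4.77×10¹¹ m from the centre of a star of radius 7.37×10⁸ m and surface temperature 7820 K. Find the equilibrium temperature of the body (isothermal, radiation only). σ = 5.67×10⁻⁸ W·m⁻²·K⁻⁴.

The star's surface emits σT_*⁴; at distance d the flux is S = σT_*⁴(R_*/d)².
S = 5.67×10⁻⁸·(7820)⁴·(7.37×10⁸/4.77×10¹¹)² = 506.2 W/m².
For an isothermal sphere T⁴ = (1−a)S/(4σ) = 1.138×10⁹ K⁴.

T ≈ 184 K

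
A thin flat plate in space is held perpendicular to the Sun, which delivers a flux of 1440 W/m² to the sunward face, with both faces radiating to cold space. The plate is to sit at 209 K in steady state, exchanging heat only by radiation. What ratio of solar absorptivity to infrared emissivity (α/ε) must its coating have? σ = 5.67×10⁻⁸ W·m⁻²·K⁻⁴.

α/ε ≈ 0.150

Balance: αS·A = εσ·2A·T⁴ ⇒ α/ε = 2σT⁴/S.
α/ε = 2·5.67×10⁻⁸·(209)⁴/1440 = 2·5.67×10⁻⁸·1.908×10⁹/1440.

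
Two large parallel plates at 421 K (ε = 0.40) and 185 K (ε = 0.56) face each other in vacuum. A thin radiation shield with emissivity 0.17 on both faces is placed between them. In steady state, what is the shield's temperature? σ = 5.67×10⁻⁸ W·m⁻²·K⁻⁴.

In steady state the net flux on the hot side equals that on the cold side.
σ(T₁⁴−T_s⁴)/D₁ = σ(T_s⁴−T₂⁴)/D₂, with D₁ = 1/ε₁+1/ε_s−1 = 7.382, D₂ = 1/ε_s+1/ε₂−1 = 6.668.
Solve for T_s⁴: T_s⁴ = (D₂·T₁⁴ + D₁·T₂⁴)/(D₁+D₂) = 1.552×10¹⁰ K⁴.

T_s ≈ 353 K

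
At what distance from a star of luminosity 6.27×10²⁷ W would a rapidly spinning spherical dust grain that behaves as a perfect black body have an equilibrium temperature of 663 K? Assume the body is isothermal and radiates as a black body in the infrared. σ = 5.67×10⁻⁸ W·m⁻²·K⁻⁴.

d ≈ 1.07×10¹¹ m

For an isothermal black-emitting sphere, (1−a)S·πr² = σ·4πr²·T⁴ ⇒ S = 4σT⁴/(1−a).
S = 4·5.67×10⁻⁸·(663)⁴/1.00 = 43820 W/m².
Flux falls as S = L/(4πd²), so d = √(L/(4πS)) = √(6.27×10²⁷/(4π·43820)).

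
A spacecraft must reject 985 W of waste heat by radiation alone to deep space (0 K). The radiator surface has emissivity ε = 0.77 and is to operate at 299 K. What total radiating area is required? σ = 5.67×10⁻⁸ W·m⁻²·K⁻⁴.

A ≈ 2.82 m²

P = εσA T⁴ ⇒ A = P/(εσT⁴).
T⁴ = 7.993×10⁹ K⁴.
A = 985/(0.77 × 5.67×10⁻⁸ × 7.993×10⁹).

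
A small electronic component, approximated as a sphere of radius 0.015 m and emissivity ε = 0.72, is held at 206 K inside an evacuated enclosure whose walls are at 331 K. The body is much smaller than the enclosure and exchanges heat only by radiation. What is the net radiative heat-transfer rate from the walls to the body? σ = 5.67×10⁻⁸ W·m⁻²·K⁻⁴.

P_net ≈ 1.18 W

For a small grey body in a large enclosure: P_net = εσA(T_body⁴ − T_wall⁴).
A = 4πr² = 0.002827 m²; T_body⁴ − T_wall⁴ = 1.801×10⁹ − 1.200×10¹⁰ = -1.020×10¹⁰ K⁴.
|P_net| = 0.72·5.67×10⁻⁸·0.002827·1.020×10¹⁰.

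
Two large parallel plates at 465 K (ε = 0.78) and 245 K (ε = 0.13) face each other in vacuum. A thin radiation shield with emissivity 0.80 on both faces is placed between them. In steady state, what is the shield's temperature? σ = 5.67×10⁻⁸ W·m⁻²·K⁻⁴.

T_s ≈ 447 K

In steady state the net flux on the hot side equals that on the cold side.
σ(T₁⁴−T_s⁴)/D₁ = σ(T_s⁴−T₂⁴)/D₂, with D₁ = 1/ε₁+1/ε_s−1 = 1.532, D₂ = 1/ε_s+1/ε₂−1 = 7.942.
Solve for T_s⁴: T_s⁴ = (D₂·T₁⁴ + D₁·T₂⁴)/(D₁+D₂) = 3.978×10¹⁰ K⁴.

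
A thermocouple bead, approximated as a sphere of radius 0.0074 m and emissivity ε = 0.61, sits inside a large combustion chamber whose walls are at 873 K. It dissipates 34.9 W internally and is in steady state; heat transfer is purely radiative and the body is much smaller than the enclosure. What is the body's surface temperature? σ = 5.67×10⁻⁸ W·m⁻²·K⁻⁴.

T ≈ 1200 K

For a small grey body in a large enclosure, net radiated power = εσA(T⁴ − T_w⁴).
Steady state: P = εσA(T⁴ − T_w⁴) with A = 4πr² = 6.881×10⁻⁴ m².
T⁴ = P/(εσA) + T_w⁴ = 34.9/(0.61·5.67×10⁻⁸·6.881×10⁻⁴) + (873)⁴
    = 1.466×10¹² + 5.808×10¹¹ = 2.047×10¹² K⁴.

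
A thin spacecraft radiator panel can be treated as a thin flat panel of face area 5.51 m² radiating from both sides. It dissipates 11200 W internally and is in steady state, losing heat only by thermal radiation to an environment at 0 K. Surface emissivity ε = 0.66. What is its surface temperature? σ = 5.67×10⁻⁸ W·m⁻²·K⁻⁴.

T ≈ 406 K

Steady state: internal power = radiated power, P = εσA T⁴.
Radiating area A = 2·5.51 = 11.02 m².
T⁴ = P/(εσA) = 11200/(0.66·5.67×10⁻⁸·11.02) = 2.716×10¹⁰ K⁴.
T = (2.716×10¹⁰)^(1/4).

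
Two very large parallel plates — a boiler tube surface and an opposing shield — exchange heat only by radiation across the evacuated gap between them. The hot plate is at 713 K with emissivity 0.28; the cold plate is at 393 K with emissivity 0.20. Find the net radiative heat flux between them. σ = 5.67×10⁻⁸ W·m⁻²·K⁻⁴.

For two infinite grey parallel plates, q = σ(T₁⁴ − T₂⁴)/(1/ε₁ + 1/ε₂ − 1).
T₁⁴ − T₂⁴ = 2.584×10¹¹ − 2.385×10¹⁰ = 2.346×10¹¹ K⁴.
1/ε₁ + 1/ε₂ − 1 = 3.571 + 5.000 − 1 = 7.571.
q = 5.67×10⁻⁸ × 2.346×10¹¹ / 7.571.

q ≈ 1760 W/m²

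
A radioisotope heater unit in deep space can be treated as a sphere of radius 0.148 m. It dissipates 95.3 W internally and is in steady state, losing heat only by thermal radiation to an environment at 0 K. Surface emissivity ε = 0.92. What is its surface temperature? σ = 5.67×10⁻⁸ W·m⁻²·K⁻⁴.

Steady state: internal power = radiated power, P = εσA T⁴.
Radiating area A = 4πr² = 0.2753 m².
T⁴ = P/(εσA) = 95.3/(0.92·5.67×10⁻⁸·0.2753) = 6.637×10⁹ K⁴.
T = (6.637×10⁹)^(1/4).

T ≈ 285 K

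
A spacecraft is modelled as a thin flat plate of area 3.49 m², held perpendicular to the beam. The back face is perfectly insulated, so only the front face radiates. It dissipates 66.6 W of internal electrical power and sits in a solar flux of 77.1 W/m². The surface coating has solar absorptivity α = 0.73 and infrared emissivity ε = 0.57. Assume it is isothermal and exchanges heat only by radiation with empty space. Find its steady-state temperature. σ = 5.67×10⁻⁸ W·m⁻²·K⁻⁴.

At steady state, absorbed solar power + internal power = radiated power.
Absorbed: α·S·A_cross = 0.73·77.1·3.490 = 196.4 W (cross-section A).
Total input = 196.4 + 66.6 = 263.0 W.
Radiated: εσ·A_surf·T⁴ with A_surf = A = 3.490 m².
T⁴ = 263.0/(0.57·5.67×10⁻⁸·3.490) = 2.332×10⁹ K⁴.

T ≈ 220 K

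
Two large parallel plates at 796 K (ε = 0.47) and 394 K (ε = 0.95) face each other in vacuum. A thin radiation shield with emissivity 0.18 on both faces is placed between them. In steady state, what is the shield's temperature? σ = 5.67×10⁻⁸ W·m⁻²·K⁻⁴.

In steady state the net flux on the hot side equals that on the cold side.
σ(T₁⁴−T_s⁴)/D₁ = σ(T_s⁴−T₂⁴)/D₂, with D₁ = 1/ε₁+1/ε_s−1 = 6.683, D₂ = 1/ε_s+1/ε₂−1 = 5.608.
Solve for T_s⁴: T_s⁴ = (D₂·T₁⁴ + D₁·T₂⁴)/(D₁+D₂) = 1.963×10¹¹ K⁴.

T_s ≈ 666 K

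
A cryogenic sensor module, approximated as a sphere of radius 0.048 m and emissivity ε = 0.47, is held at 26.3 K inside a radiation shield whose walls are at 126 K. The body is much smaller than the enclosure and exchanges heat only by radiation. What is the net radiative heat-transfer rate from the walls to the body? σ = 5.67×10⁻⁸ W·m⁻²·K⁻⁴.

For a small grey body in a large enclosure: P_net = εσA(T_body⁴ − T_wall⁴).
A = 4πr² = 0.02895 m²; T_body⁴ − T_wall⁴ = 4.784×10⁵ − 2.520×10⁸ = -2.516×10⁸ K⁴.
|P_net| = 0.47·5.67×10⁻⁸·0.02895·2.516×10⁸.

P_net ≈ 0.194 W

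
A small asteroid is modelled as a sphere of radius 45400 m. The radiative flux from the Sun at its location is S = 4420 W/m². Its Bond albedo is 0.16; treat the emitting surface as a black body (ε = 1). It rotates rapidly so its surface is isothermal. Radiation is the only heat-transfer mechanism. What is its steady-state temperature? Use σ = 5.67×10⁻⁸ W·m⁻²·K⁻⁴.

T ≈ 358 K

At equilibrium, absorbed power = emitted power.
Absorbing cross-section = πr² = 6.475×10⁹ m²; emitting surface = 4πr² = 2.590×10¹⁰ m² (ratio 4).
(1−a)S·A_cross = εσ·A_surf·T⁴  ⇒  T⁴ = (1−a)S/(4σ).
T⁴ = 0.840·4420/(4·5.67×10⁻⁸) = 1.637×10¹⁰ K⁴.
T = (1.637×10¹⁰)^(1/4).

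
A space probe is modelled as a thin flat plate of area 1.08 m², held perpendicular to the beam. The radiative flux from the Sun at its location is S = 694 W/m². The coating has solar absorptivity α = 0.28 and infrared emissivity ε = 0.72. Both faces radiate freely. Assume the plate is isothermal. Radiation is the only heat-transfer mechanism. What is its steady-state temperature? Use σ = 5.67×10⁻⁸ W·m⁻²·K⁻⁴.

At equilibrium, absorbed power = emitted power.
Absorbing cross-section = A = 1.080 m²; emitting surface = 2A = 2.160 m² (ratio 2).
αS·A_cross = εσ·A_surf·T⁴  ⇒  T⁴ = αS/(ε·2σ).
T⁴ = 0.280·694/(0.72·2·5.67×10⁻⁸) = 2.380×10⁹ K⁴.
T = (2.380×10⁹)^(1/4).

T ≈ 221 K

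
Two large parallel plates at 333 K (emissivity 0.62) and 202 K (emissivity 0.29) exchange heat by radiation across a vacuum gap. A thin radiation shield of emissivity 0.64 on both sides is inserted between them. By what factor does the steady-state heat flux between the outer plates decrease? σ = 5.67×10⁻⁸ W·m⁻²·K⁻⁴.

factor ≈ 1.52

Without shield: q₀ = σΔ(T⁴)/(1/ε₁+1/ε₂−1) with denominator 4.061.
With shield the two gaps are in series; the resistances add: (1/ε₁+1/ε_s−1)+(1/ε_s+1/ε₂−1) = 2.175+4.011 = 6.186.
Heat-flux ratio q₀/q = 6.186/4.061.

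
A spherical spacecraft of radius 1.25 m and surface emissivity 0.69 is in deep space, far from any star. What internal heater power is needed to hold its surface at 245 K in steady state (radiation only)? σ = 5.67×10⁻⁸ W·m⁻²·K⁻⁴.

P ≈ 2770 W

P = εσ·4πr²·T⁴.
4πr² = 19.63 m²; T⁴ = 3.603×10⁹ K⁴.
P = 0.69·5.67×10⁻⁸·19.63·3.603×10⁹.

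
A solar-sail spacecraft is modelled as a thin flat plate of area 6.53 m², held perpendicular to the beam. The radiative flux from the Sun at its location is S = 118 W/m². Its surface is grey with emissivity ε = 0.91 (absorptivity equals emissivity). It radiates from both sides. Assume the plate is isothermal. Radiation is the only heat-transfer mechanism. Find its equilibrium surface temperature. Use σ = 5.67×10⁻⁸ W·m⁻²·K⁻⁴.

T ≈ 180 K

At equilibrium, absorbed power = emitted power.
Absorbing cross-section = A = 6.530 m²; emitting surface = 2A = 13.06 m² (ratio 2).
εS·A_cross = εσ·A_surf·T⁴  ⇒  T⁴ = S/(2σ)   (ε cancels).
T⁴ = 118/(2·5.67×10⁻⁸) = 1.041×10⁹ K⁴.
T = (1.041×10⁹)^(1/4).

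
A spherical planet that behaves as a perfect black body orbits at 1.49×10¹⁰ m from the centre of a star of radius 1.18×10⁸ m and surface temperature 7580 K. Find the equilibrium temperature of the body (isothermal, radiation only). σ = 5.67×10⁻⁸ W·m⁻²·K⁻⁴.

T ≈ 477 K

The star's surface emits σT_*⁴; at distance d the flux is S = σT_*⁴(R_*/d)².
S = 5.67×10⁻⁸·(7580)⁴·(1.18×10⁸/1.49×10¹⁰)² = 11740 W/m².
For an isothermal sphere T⁴ = (1−a)S/(4σ) = 5.176×10¹⁰ K⁴.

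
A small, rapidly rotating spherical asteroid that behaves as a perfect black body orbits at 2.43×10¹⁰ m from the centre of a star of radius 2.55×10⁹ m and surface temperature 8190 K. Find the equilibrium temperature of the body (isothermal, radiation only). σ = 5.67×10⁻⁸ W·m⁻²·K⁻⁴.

T ≈ 1880 K

The star's surface emits σT_*⁴; at distance d the flux is S = σT_*⁴(R_*/d)².
S = 5.67×10⁻⁸·(8190)⁴·(2.55×10⁹/2.43×10¹⁰)² = 2.809×10⁶ W/m².
For an isothermal sphere T⁴ = (1−a)S/(4σ) = 1.239×10¹³ K⁴.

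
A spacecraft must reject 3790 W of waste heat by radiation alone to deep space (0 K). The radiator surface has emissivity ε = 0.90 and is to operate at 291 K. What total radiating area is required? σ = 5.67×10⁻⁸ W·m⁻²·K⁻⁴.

P = εσA T⁴ ⇒ A = P/(εσT⁴).
T⁴ = 7.171×10⁹ K⁴.
A = 3790/(0.90 × 5.67×10⁻⁸ × 7.171×10⁹).

A ≈ 10.4 m²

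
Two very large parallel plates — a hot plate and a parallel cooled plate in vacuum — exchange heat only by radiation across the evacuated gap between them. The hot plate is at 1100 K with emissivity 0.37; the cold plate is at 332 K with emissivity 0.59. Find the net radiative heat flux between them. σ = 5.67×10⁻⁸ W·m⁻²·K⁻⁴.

q ≈ 24200 W/m²

For two infinite grey parallel plates, q = σ(T₁⁴ − T₂⁴)/(1/ε₁ + 1/ε₂ − 1).
T₁⁴ − T₂⁴ = 1.464×10¹² − 1.215×10¹⁰ = 1.452×10¹² K⁴.
1/ε₁ + 1/ε₂ − 1 = 2.703 + 1.695 − 1 = 3.398.
q = 5.67×10⁻⁸ × 1.452×10¹² / 3.398.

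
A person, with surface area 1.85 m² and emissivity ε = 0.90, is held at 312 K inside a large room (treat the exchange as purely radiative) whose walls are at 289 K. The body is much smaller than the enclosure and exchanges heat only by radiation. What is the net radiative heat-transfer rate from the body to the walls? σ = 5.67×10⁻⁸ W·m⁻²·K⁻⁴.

P_net ≈ 236 W

For a small grey body in a large enclosure: P_net = εσA(T_body⁴ − T_wall⁴).
A = 1.85 m²; T_body⁴ − T_wall⁴ = 9.476×10⁹ − 6.976×10⁹ = 2.500×10⁹ K⁴.
|P_net| = 0.90·5.67×10⁻⁸·1.850·2.500×10⁹.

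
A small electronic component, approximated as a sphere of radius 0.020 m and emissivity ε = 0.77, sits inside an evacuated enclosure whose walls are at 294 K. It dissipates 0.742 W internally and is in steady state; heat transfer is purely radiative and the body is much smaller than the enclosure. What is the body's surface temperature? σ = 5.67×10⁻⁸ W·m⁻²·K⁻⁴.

For a small grey body in a large enclosure, net radiated power = εσA(T⁴ − T_w⁴).
Steady state: P = εσA(T⁴ − T_w⁴) with A = 4πr² = 0.005027 m².
T⁴ = P/(εσA) + T_w⁴ = 0.742/(0.77·5.67×10⁻⁸·0.005027) + (294)⁴
    = 3.381×10⁹ + 7.471×10⁹ = 1.085×10¹⁰ K⁴.

T ≈ 323 K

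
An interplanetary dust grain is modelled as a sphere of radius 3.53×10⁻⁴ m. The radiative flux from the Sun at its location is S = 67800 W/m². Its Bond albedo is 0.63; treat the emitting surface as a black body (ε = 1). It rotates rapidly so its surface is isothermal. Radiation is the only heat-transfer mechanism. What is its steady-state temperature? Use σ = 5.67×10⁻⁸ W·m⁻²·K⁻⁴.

T ≈ 577 K

At equilibrium, absorbed power = emitted power.
Absorbing cross-section = πr² = 3.915×10⁻⁷ m²; emitting surface = 4πr² = 1.566×10⁻⁶ m² (ratio 4).
(1−a)S·A_cross = εσ·A_surf·T⁴  ⇒  T⁴ = (1−a)S/(4σ).
T⁴ = 0.370·67800/(4·5.67×10⁻⁸) = 1.106×10¹¹ K⁴.
T = (1.106×10¹¹)^(1/4).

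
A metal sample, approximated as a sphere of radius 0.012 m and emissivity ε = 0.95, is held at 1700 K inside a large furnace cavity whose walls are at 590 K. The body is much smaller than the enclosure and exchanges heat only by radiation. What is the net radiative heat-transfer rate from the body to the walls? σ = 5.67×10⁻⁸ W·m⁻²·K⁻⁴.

P_net ≈ 802 W

For a small grey body in a large enclosure: P_net = εσA(T_body⁴ − T_wall⁴).
A = 4πr² = 0.001810 m²; T_body⁴ − T_wall⁴ = 8.352×10¹² − 1.212×10¹¹ = 8.231×10¹² K⁴.
|P_net| = 0.95·5.67×10⁻⁸·0.001810·8.231×10¹².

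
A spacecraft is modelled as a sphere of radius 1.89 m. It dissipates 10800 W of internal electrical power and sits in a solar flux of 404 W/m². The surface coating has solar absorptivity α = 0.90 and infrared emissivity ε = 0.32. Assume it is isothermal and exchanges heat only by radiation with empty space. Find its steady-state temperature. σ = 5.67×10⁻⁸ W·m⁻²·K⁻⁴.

At steady state, absorbed solar power + internal power = radiated power.
Absorbed: α·S·A_cross = 0.90·404·11.22 = 4080 W (cross-section πr²).
Total input = 4080 + 10800 = 14880 W.
Radiated: εσ·A_surf·T⁴ with A_surf = 4πr² = 44.89 m².
T⁴ = 14880/(0.32·5.67×10⁻⁸·44.89) = 1.827×10¹⁰ K⁴.

T ≈ 368 K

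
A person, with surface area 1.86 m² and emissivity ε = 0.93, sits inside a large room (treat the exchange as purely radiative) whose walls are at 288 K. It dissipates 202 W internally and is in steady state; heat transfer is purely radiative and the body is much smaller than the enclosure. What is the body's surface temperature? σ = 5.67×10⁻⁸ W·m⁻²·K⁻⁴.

T ≈ 307 K

For a small grey body in a large enclosure, net radiated power = εσA(T⁴ − T_w⁴).
Steady state: P = εσA(T⁴ − T_w⁴) with A = 1.86 m².
T⁴ = P/(εσA) + T_w⁴ = 202/(0.93·5.67×10⁻⁸·1.860) + (288)⁴
    = 2.060×10⁹ + 6.880×10⁹ = 8.939×10⁹ K⁴.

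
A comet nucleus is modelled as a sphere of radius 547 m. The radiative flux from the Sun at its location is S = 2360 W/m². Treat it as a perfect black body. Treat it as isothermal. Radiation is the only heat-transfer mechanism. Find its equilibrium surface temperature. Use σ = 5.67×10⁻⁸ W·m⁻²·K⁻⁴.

T ≈ 319 K

At equilibrium, absorbed power = emitted power.
Absorbing cross-section = πr² = 9.400×10⁵ m²; emitting surface = 4πr² = 3.760×10⁶ m² (ratio 4).
S·A_cross = εσ·A_surf·T⁴  ⇒  T⁴ = S/(4σ).
T⁴ = 1.00·2360/(4·5.67×10⁻⁸) = 1.041×10¹⁰ K⁴.
T = (1.041×10¹⁰)^(1/4).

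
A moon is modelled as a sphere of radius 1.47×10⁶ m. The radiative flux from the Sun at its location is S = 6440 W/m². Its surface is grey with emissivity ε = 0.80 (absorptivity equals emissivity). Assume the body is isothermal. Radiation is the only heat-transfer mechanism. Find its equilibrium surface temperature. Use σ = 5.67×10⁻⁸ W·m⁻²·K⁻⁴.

T ≈ 410 K

At equilibrium, absorbed power = emitted power.
Absorbing cross-section = πr² = 6.789×10¹² m²; emitting surface = 4πr² = 2.715×10¹³ m² (ratio 4).
εS·A_cross = εσ·A_surf·T⁴  ⇒  T⁴ = S/(4σ)   (ε cancels).
T⁴ = 6440/(4·5.67×10⁻⁸) = 2.840×10¹⁰ K⁴.
T = (2.840×10¹⁰)^(1/4).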